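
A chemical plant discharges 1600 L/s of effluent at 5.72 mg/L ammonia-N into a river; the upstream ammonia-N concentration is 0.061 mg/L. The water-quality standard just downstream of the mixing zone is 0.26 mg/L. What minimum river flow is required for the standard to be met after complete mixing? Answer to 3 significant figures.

43900 L/s

Set C_mix = 0.26: (Q·0.06100 + 1600·5.720) / (Q + 1600) = 0.26
→ Q = 1600·(5.720 − 0.26)/(0.26 − 0.06100) = 43900 L/s.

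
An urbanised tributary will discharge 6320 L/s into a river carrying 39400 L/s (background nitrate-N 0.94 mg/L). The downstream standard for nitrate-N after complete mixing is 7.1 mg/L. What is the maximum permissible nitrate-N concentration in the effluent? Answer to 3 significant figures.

45.5 mg/L

At the limit, (Qr·Cr + Qe·Cₑ)/(Qr + Qe) = 7.1:
Cₑ = (45720·7.1 − 39400·0.9400) / 6320 = 45.50 mg/L.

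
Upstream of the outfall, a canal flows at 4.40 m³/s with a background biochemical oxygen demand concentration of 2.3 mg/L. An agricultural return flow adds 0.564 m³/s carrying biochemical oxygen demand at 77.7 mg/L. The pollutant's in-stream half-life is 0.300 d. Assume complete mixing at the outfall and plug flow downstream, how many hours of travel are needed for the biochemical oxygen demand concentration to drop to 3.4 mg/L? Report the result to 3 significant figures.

12.1 h

Flow-weighted average: C = (4.400·2.300 + 0.5640·77.70) / 4.964 = 53.94/4.964 = 10.87 mg/L.
Half-life 0.300 d → k = ln 2 / 0.300 = 2.310 d⁻¹.
10.87·exp(−k·t) = 3.4 → t = ln(10.87/3.4)/k = 43450 s = 12.07 h.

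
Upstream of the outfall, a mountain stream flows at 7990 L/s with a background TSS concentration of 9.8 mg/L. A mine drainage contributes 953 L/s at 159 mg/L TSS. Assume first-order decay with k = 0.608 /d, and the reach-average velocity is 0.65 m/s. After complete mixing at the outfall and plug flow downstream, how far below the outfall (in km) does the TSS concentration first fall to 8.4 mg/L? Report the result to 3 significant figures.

Conservation of mass: C = (7990·9.800 + 953.0·159.0) / 8943 = 229800/8943 = 25.70 mg/L.
Set 25.70·exp(−k·t) = 8.4 → t = ln(25.70/8.4)/k = 158900 s = 44.14 h.
Distance = v·t = 0.65·158900 = 103300 m = 103.3 km.

103 km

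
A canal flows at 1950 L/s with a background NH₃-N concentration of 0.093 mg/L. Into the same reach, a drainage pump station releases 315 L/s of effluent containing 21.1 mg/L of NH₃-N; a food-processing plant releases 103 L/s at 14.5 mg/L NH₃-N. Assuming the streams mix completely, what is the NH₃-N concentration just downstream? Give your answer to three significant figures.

3.51 mg/L

Flow-weighted average: C = (1950·0.09300 + 315.0·21.10 + 103.0·14.50) / 2368 = 8321/2368 = 3.514 mg/L.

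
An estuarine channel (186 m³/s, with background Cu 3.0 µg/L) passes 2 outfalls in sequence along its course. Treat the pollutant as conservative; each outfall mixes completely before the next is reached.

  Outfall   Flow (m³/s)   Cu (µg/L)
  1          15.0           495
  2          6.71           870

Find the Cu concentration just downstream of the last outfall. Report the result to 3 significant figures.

66.5 µg/L

Below outfall 1: Q → 201.0 m³/s, C = (186.0·3.000 + 15.00·495.0)/201.0 = 39.72 µg/L.
Below outfall 2: Q → 207.7 m³/s, C = (201.0·39.72 + 6.710·870.0)/207.7 = 66.54 µg/L.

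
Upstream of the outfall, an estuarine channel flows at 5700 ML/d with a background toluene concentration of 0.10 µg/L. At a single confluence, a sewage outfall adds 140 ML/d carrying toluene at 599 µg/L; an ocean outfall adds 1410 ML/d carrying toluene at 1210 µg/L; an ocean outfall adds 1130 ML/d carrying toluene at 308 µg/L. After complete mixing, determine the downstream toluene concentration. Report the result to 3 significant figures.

After mixing, C = (5700·0.1000 + 140.0·599.0 + 1410·1210 + 1130·308.0) / 8380 = 2139000/8380 = 255.2 µg/L.

255 µg/L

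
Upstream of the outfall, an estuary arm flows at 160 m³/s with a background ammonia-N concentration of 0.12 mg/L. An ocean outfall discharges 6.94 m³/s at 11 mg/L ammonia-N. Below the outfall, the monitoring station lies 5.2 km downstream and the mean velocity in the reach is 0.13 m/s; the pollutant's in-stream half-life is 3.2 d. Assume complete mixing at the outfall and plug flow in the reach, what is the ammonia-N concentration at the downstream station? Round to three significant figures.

Flow-weighted average: C = (160.0·0.1200 + 6.940·11.00) / 166.9 = 95.54/166.9 = 0.5723 mg/L.
Travel time t = 5.2·1000 / 0.13 = 40000 s = 11.11 h.
Half-life 3.2 d → k = ln 2 / 3.2 = 0.2166 d⁻¹.
First-order decay: C = 0.5723·exp(−k·t) = 0.5723·0.9046 = 0.5177 mg/L.

0.518 mg/L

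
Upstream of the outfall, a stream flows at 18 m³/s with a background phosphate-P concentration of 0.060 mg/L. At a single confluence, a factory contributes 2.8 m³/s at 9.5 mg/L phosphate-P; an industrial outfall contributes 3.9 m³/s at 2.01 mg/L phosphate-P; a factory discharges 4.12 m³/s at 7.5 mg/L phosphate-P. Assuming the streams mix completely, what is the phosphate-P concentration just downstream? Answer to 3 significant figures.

2.30 mg/L

Mass balance: C = (18.00·0.06000 + 2.800·9.500 + 3.900·2.010 + 4.120·7.500) / 28.82 = 66.42/28.82 = 2.305 mg/L.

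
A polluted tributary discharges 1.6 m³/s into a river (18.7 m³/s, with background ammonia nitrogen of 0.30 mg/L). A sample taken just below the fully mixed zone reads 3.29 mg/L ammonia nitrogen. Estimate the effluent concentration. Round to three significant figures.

38.2 mg/L

Mass balance: 18.70·0.3000 + 1.600·Cₑ = 20.30·3.290
→ Cₑ = (20.30·3.290 − 18.70·0.3000) / 1.600 = 38.24 mg/L.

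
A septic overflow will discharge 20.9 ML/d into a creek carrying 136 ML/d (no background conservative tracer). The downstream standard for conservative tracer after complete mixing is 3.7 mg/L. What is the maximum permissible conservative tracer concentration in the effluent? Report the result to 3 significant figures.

27.8 mg/L

At the limit, (Qr·Cr + Qe·Cₑ)/(Qr + Qe) = 3.7:
Cₑ = (156.9·3.7 − 136.0·0) / 20.90 = 27.78 mg/L.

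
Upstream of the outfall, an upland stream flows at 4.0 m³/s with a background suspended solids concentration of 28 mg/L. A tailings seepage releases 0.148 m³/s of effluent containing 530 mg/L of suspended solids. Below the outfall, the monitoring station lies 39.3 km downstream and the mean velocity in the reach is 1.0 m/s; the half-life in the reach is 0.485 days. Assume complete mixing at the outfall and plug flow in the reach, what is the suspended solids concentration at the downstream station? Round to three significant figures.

24.0 mg/L

Mass balance: C = (4.000·28.00 + 0.1480·530.0) / 4.148 = 190.4/4.148 = 45.91 mg/L.
Travel time t = 39.3·1000 / 1.0 = 39300 s = 10.92 h.
Half-life 0.485 d → k = ln 2 / 0.485 = 1.429 d⁻¹.
Decay over the reach: 45.91·exp(−kt) = 45.91·0.5220 = 23.97 mg/L.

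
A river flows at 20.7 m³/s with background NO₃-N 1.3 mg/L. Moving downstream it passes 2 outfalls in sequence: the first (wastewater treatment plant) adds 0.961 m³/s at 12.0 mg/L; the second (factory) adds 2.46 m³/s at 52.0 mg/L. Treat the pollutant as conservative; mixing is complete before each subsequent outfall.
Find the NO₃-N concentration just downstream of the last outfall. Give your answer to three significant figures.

Outfall 1: combined Q = 21.66 m³/s; C = (20.70·1.300 + 0.9610·12.00)/21.66 = 1.775 mg/L.
Outfall 2: combined Q = 24.12 m³/s; C = (21.66·1.775 + 2.460·52.00)/24.12 = 6.897 mg/L.

6.90 mg/L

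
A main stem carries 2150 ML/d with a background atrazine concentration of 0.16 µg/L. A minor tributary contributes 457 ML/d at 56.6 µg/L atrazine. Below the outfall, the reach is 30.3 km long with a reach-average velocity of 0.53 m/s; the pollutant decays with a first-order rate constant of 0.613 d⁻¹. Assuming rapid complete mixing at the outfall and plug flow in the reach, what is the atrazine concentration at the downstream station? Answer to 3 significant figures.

6.70 µg/L

Conservation of mass: C = (2150·0.1600 + 457.0·56.60) / 2607 = 26210/2607 = 10.05 µg/L.
Travel time t = 30.3·1000 / 0.53 = 57170 s = 15.88 h.
After decay, C = 10.05 × e^(−kt) = 10.05 × 0.6666 = 6.702 µg/L.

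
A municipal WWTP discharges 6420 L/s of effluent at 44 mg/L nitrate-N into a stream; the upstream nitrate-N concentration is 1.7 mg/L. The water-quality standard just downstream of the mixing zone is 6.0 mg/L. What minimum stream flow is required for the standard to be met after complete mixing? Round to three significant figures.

56700 L/s

Set C_mix = 6.0: (Q·1.700 + 6420·44.00) / (Q + 6420) = 6.0
→ Q = 6420·(44.00 − 6.0)/(6.0 − 1.700) = 56730 L/s.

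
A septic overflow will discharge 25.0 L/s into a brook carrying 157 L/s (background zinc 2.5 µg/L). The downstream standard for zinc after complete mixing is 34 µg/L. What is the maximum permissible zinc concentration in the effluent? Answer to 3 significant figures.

232 µg/L

At the limit, (Qr·Cr + Qe·Cₑ)/(Qr + Qe) = 34:
Cₑ = (182.0·34 − 157.0·2.500) / 25.00 = 231.8 µg/L.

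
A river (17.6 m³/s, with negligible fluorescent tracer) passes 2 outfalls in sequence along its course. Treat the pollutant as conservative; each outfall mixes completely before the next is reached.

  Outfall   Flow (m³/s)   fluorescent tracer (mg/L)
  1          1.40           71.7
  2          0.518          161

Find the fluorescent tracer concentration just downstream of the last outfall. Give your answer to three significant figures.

After outfall 1: Q = 17.60 + 1.400 = 19.00 m³/s; C = (17.60·0 + 1.400·71.70)/19.00 = 5.283 mg/L.
After outfall 2: Q = 19.00 + 0.5180 = 19.52 m³/s; C = (19.00·5.283 + 0.5180·161.0)/19.52 = 9.416 mg/L.

9.42 mg/L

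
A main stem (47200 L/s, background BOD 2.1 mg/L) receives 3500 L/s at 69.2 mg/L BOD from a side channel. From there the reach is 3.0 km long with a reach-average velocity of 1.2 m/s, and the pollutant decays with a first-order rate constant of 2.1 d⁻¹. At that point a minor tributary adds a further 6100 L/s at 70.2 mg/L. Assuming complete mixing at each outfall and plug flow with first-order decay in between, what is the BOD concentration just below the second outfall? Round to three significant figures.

13.2 mg/L

Flow-weighted average: C = (47200·2.100 + 3500·69.20) / 50700 = 341300/50700 = 6.732 mg/L; combined flow 50700 L/s.
Travel time t = 3.0·1000 / 1.2 = 2500 s = 0.6944 h.
Decay over the reach: 6.732·exp(−kt) = 6.732·0.9410 = 6.335 mg/L.
At the second outfall, C = (50700·6.335 + 6100·70.20) / (50700 + 6100) = 13.19 mg/L.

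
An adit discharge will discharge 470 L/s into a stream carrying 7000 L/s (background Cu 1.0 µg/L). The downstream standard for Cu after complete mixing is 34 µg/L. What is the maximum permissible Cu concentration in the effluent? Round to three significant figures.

525 µg/L

At the limit, (Qr·Cr + Qe·Cₑ)/(Qr + Qe) = 34:
Cₑ = (7470·34 − 7000·1.000) / 470.0 = 525.5 µg/L.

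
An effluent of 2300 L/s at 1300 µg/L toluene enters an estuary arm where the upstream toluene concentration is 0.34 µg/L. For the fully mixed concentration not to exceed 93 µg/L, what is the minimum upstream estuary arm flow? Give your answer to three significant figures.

Set C_mix = 93: (Q·0.3400 + 2300·1300) / (Q + 2300) = 93
→ Q = 2300·(1300 − 93)/(93 − 0.3400) = 29960 L/s.

30000 L/s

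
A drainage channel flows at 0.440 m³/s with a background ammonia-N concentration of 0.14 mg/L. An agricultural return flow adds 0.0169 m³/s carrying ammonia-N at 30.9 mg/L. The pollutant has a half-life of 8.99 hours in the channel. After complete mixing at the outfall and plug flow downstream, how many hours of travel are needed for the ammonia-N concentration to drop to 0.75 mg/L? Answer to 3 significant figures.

Mass balance: C = (0.4400·0.1400 + 0.01690·30.90) / 0.4569 = 0.5838/0.4569 = 1.278 mg/L.
Half-life 8.99 h → k = ln 2 / 8.99 = 0.07710 h⁻¹ = 1.850 d⁻¹.
1.278·exp(−k·t) = 0.75 → t = ln(1.278/0.75)/k = 24880 s = 6.910 h.

6.91 h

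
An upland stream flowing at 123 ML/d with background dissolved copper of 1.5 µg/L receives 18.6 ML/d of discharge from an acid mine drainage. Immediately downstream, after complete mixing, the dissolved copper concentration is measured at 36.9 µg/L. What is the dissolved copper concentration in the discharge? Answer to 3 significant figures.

271 µg/L

Mass balance: 123.0·1.500 + 18.60·Cₑ = 141.6·36.90
→ Cₑ = (141.6·36.90 − 123.0·1.500) / 18.60 = 271.0 µg/L.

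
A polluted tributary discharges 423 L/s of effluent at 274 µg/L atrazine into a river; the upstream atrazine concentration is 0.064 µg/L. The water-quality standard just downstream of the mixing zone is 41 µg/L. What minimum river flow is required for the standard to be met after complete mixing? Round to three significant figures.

Set C_mix = 41: (Q·0.06400 + 423.0·274.0) / (Q + 423.0) = 41
→ Q = 423.0·(274.0 − 41)/(41 − 0.06400) = 2408 L/s.

2410 L/s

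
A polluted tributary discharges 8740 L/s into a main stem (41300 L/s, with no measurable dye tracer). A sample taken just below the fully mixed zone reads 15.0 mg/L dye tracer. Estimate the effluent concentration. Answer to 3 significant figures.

85.9 mg/L

Mass balance: 41300·0 + 8740·Cₑ = 50040·15.00
→ Cₑ = (50040·15.00 − 41300·0) / 8740 = 85.88 mg/L.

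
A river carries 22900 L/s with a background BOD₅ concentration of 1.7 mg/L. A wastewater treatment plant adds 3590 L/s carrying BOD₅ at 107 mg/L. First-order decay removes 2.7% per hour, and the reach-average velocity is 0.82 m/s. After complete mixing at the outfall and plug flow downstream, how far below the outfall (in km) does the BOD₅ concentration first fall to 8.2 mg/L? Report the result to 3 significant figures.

Conservation of mass: C = (22900·1.700 + 3590·107.0) / 26490 = 423100/26490 = 15.97 mg/L.
2.7%/h lost → k = −ln(1 − 0.027) = 0.02737 h⁻¹.
Set 15.97·exp(−k·t) = 8.2 → t = ln(15.97/8.2)/k = 87680 s = 24.35 h.
Distance = v·t = 0.82·87680 = 71890 m = 71.89 km.

71.9 km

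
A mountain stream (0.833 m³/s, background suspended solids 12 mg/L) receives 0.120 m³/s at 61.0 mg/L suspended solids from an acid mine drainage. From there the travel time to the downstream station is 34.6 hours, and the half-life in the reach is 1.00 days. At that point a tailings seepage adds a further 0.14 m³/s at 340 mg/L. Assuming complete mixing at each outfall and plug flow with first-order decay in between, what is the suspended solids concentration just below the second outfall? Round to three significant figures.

Mixed concentration C = ΣQC/ΣQ = (0.8330·12.00 + 0.1200·61.00) / 0.9530 = 17.32/0.9530 = 18.17 mg/L; combined flow 0.9530 m³/s.
Half-life 1.00 d → k = ln 2 / 1.00 = 0.6931 d⁻¹.
Applying C = C₀e^(−kt): 18.17 × 0.3681 = 6.689 mg/L.
Second outfall: C = (0.9530·6.689 + 0.1400·340.0)/1.093 = 49.38 mg/L.

49.4 mg/L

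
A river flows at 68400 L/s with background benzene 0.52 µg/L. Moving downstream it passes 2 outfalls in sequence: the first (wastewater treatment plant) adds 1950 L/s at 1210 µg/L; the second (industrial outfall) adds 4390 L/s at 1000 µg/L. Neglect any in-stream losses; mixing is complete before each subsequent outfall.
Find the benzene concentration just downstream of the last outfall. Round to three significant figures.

90.8 µg/L

After outfall 1: Q = 68400 + 1950 = 70350 L/s; C = (68400·0.5200 + 1950·1210)/70350 = 34.05 µg/L.
After outfall 2: Q = 70350 + 4390 = 74740 L/s; C = (70350·34.05 + 4390·1000)/74740 = 90.78 µg/L.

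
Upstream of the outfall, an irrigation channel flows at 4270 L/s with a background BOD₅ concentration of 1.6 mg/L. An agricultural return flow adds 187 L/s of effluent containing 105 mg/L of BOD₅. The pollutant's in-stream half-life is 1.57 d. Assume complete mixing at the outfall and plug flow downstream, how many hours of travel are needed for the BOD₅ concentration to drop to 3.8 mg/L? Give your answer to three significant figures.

Flow-weighted average: C = (4270·1.600 + 187.0·105.0) / 4457 = 26470/4457 = 5.938 mg/L.
Half-life 1.57 d → k = ln 2 / 1.57 = 0.4415 d⁻¹.
5.938·exp(−k·t) = 3.8 → t = ln(5.938/3.8)/k = 87360 s = 24.27 h.

24.3 h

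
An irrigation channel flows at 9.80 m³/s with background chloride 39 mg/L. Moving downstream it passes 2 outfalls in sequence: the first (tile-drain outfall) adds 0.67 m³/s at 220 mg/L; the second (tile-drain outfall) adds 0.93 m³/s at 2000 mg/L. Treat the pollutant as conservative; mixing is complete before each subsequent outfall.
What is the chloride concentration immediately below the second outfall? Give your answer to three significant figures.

210 mg/L

After outfall 1: Q = 9.800 + 0.6700 = 10.47 m³/s; C = (9.800·39.00 + 0.6700·220.0)/10.47 = 50.58 mg/L.
After outfall 2: Q = 10.47 + 0.9300 = 11.40 m³/s; C = (10.47·50.58 + 0.9300·2000)/11.40 = 209.6 mg/L.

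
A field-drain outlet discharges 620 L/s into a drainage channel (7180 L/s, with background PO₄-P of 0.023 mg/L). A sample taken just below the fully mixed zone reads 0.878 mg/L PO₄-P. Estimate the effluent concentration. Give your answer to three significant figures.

10.8 mg/L

Mass balance: 7180·0.02300 + 620.0·Cₑ = 7800·0.8780
→ Cₑ = (7800·0.8780 − 7180·0.02300) / 620.0 = 10.78 mg/L.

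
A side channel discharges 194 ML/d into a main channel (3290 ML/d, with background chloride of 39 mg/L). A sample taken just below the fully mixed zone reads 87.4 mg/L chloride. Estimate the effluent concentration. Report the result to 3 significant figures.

Mass balance: 3290·39.00 + 194.0·Cₑ = 3484·87.40
→ Cₑ = (3484·87.40 − 3290·39.00) / 194.0 = 908.2 mg/L.

908 mg/L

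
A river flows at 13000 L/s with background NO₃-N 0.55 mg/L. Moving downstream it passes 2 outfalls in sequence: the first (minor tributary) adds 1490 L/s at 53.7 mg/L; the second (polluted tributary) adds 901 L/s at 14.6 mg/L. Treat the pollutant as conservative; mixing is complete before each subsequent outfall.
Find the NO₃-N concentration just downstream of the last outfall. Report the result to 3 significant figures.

Outfall 1: combined Q = 14490 L/s; C = (13000·0.5500 + 1490·53.70)/14490 = 6.015 mg/L.
Outfall 2: combined Q = 15390 L/s; C = (14490·6.015 + 901.0·14.60)/15390 = 6.518 mg/L.

6.52 mg/L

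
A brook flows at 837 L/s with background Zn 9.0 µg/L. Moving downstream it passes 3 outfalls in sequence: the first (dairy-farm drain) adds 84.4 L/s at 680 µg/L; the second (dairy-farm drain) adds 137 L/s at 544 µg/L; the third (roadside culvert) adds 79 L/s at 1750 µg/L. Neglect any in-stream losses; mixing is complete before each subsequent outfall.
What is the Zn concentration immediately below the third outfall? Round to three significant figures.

244 µg/L

Outfall 1: combined Q = 921.4 L/s; C = (837.0·9.000 + 84.40·680.0)/921.4 = 70.46 µg/L.
Outfall 2: combined Q = 1058 L/s; C = (921.4·70.46 + 137.0·544.0)/1058 = 131.8 µg/L.
Outfall 3: combined Q = 1137 L/s; C = (1058·131.8 + 79.00·1750)/1137 = 244.2 µg/L.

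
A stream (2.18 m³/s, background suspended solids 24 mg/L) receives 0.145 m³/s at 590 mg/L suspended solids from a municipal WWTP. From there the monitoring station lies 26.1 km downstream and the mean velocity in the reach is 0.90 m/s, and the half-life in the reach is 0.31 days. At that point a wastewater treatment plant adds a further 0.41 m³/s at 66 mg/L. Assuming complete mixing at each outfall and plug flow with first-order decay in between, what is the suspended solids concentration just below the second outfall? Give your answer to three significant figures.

33.7 mg/L

After mixing, C = (2.180·24.00 + 0.1450·590.0) / 2.325 = 137.9/2.325 = 59.30 mg/L; combined flow 2.325 m³/s.
Travel time t = 26.1·1000 / 0.90 = 29000 s = 8.056 h.
Half-life 0.31 d → k = ln 2 / 0.31 = 2.236 d⁻¹.
After decay, C = 59.30 × e^(−kt) = 59.30 × 0.4721 = 28.00 mg/L.
At the second outfall, C = (2.325·28.00 + 0.4100·66.00) / (2.325 + 0.4100) = 33.69 mg/L.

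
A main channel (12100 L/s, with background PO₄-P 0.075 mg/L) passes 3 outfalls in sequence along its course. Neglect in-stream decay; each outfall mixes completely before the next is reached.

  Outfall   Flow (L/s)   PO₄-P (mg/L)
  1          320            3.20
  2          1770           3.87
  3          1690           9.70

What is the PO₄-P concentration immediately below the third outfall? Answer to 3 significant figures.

1.59 mg/L

Outfall 1: combined Q = 12420 L/s; C = (12100·0.07500 + 320.0·3.200)/12420 = 0.1555 mg/L.
Outfall 2: combined Q = 14190 L/s; C = (12420·0.1555 + 1770·3.870)/14190 = 0.6188 mg/L.
Outfall 3: combined Q = 15880 L/s; C = (14190·0.6188 + 1690·9.700)/15880 = 1.585 mg/L.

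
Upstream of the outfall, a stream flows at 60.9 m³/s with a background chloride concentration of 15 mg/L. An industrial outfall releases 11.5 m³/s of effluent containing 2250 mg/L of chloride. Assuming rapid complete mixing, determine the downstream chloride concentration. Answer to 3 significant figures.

370 mg/L

Mass balance: C = (60.90·15.00 + 11.50·2250) / 72.40 = 26790/72.40 = 370.0 mg/L.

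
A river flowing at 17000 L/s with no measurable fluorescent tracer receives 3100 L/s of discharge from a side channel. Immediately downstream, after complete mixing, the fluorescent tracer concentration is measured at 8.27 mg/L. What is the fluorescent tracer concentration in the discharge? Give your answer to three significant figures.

53.6 mg/L

Mass balance: 17000·0 + 3100·Cₑ = 20100·8.270
→ Cₑ = (20100·8.270 − 17000·0) / 3100 = 53.62 mg/L.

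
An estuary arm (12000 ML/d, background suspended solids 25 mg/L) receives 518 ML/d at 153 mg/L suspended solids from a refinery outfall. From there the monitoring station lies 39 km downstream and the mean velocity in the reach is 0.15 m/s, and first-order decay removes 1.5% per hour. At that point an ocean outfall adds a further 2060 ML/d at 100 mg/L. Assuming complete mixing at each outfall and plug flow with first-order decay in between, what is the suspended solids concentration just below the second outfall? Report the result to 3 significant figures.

Flow-weighted average: C = (12000·25.00 + 518.0·153.0) / 12520 = 379300/12520 = 30.30 mg/L; combined flow 12520 ML/d.
Travel time t = 39·1000 / 0.15 = 260000 s = 72.22 h.
1.5%/h lost → k = −ln(1 − 0.015) = 0.01511 h⁻¹.
After decay, C = 30.30 × e^(−kt) = 30.30 × 0.3357 = 10.17 mg/L.
At the second outfall, C = (12520·10.17 + 2060·100.0) / (12520 + 2060) = 22.86 mg/L.

22.9 mg/L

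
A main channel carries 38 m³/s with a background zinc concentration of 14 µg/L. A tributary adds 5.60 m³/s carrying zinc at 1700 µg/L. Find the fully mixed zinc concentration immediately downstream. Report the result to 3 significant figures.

Mass balance: C = (38.00·14.00 + 5.600·1700) / 43.60 = 10050/43.60 = 230.6 µg/L.

231 µg/L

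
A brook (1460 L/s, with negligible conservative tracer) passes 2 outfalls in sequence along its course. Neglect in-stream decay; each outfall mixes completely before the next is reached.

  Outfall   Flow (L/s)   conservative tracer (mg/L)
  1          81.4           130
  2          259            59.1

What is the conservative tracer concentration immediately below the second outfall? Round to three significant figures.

After outfall 1: Q = 1460 + 81.40 = 1541 L/s; C = (1460·0 + 81.40·130.0)/1541 = 6.865 mg/L.
After outfall 2: Q = 1541 + 259.0 = 1800 L/s; C = (1541·6.865 + 259.0·59.10)/1800 = 14.38 mg/L.

14.4 mg/L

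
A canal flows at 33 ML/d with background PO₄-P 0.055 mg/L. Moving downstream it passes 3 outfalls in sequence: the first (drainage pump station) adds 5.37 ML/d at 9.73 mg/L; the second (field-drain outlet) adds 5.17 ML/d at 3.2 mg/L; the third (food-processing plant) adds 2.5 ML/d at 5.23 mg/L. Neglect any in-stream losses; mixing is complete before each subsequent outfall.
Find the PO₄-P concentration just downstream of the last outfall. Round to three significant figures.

After outfall 1: Q = 33.00 + 5.370 = 38.37 ML/d; C = (33.00·0.05500 + 5.370·9.730)/38.37 = 1.409 mg/L.
After outfall 2: Q = 38.37 + 5.170 = 43.54 ML/d; C = (38.37·1.409 + 5.170·3.200)/43.54 = 1.622 mg/L.
After outfall 3: Q = 43.54 + 2.500 = 46.04 ML/d; C = (43.54·1.622 + 2.500·5.230)/46.04 = 1.818 mg/L.

1.82 mg/L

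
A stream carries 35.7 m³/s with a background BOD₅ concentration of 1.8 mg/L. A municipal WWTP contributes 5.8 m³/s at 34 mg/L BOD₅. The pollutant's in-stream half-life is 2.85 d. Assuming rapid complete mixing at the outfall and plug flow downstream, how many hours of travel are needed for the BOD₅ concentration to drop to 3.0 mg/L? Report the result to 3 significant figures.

Mixed concentration C = ΣQC/ΣQ = (35.70·1.800 + 5.800·34.00) / 41.50 = 261.5/41.50 = 6.300 mg/L.
Half-life 2.85 d → k = ln 2 / 2.85 = 0.2432 d⁻¹.
6.300·exp(−k·t) = 3.0 → t = ln(6.300/3.0)/k = 263600 s = 73.22 h.

73.2 h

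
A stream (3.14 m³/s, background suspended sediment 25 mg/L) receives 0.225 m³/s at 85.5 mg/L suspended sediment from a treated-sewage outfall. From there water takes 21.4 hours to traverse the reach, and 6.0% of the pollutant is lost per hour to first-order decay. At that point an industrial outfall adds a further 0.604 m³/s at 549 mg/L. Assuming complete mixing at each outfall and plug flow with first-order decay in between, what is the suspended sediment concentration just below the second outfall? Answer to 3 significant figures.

90.1 mg/L

After mixing, C = (3.140·25.00 + 0.2250·85.50) / 3.365 = 97.74/3.365 = 29.05 mg/L; combined flow 3.365 m³/s.
6.0%/h lost → k = −ln(1 − 0.06) = 0.06188 h⁻¹.
First-order decay: C = 29.05·exp(−k·t) = 29.05·0.2660 = 7.727 mg/L.
At the second outfall, C = (3.365·7.727 + 0.6040·549.0) / (3.365 + 0.6040) = 90.10 mg/L.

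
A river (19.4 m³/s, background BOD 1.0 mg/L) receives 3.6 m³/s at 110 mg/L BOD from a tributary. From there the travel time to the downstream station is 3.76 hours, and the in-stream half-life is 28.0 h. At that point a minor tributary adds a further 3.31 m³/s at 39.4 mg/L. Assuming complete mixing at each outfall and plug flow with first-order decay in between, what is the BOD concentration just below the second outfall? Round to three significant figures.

Conservation of mass: C = (19.40·1.000 + 3.600·110.0) / 23.00 = 415.4/23.00 = 18.06 mg/L; combined flow 23.00 m³/s.
Half-life 28.0 h → k = ln 2 / 28.0 = 0.02476 h⁻¹ = 0.5941 d⁻¹.
First-order decay: C = 18.06·exp(−k·t) = 18.06·0.9111 = 16.46 mg/L.
At the second outfall, C = (23.00·16.46 + 3.310·39.40) / (23.00 + 3.310) = 19.34 mg/L.

19.3 mg/L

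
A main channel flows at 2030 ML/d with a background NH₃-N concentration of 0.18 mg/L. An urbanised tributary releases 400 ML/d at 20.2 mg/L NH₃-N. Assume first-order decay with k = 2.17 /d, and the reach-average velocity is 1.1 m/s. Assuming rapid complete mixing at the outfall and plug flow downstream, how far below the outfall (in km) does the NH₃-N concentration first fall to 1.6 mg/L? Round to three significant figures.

34.0 km

Mixed concentration C = ΣQC/ΣQ = (2030·0.1800 + 400.0·20.20) / 2430 = 8445/2430 = 3.475 mg/L.
Set 3.475·exp(−k·t) = 1.6 → t = ln(3.475/1.6)/k = 30890 s = 8.579 h.
Distance = v·t = 1.1·30890 = 33970 m = 33.97 km.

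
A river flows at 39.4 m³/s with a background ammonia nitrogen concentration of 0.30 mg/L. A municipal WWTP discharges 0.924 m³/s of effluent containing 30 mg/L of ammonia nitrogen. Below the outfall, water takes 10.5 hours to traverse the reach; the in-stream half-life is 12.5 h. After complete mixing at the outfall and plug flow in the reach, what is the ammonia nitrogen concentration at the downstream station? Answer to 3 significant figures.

0.548 mg/L

After mixing, C = (39.40·0.3000 + 0.9240·30.00) / 40.32 = 39.54/40.32 = 0.9806 mg/L.
Half-life 12.5 h → k = ln 2 / 12.5 = 0.05545 h⁻¹ = 1.331 d⁻¹.
Applying C = C₀e^(−kt): 0.9806 × 0.5586 = 0.5478 mg/L.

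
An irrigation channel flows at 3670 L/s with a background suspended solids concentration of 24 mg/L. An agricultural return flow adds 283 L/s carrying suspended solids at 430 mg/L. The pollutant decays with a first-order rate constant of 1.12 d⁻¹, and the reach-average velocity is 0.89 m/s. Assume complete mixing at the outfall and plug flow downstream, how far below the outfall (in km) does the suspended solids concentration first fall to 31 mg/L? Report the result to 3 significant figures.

After mixing, C = (3670·24.00 + 283.0·430.0) / 3953 = 209800/3953 = 53.07 mg/L.
Set 53.07·exp(−k·t) = 31 → t = ln(53.07/31)/k = 41470 s = 11.52 h.
Distance = v·t = 0.89·41470 = 36910 m = 36.91 km.

36.9 km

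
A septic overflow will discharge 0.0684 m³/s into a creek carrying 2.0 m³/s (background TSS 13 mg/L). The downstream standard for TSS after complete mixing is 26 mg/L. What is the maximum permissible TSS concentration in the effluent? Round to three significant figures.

406 mg/L

At the limit, (Qr·Cr + Qe·Cₑ)/(Qr + Qe) = 26:
Cₑ = (2.068·26 − 2.000·13.00) / 0.06840 = 406.1 mg/L.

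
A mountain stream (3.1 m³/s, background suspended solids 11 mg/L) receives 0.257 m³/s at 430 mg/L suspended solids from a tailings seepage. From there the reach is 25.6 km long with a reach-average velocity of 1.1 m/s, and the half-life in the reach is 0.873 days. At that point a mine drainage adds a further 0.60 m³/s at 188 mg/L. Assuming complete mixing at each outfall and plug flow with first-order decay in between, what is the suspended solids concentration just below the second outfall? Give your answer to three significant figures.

Mixed concentration C = ΣQC/ΣQ = (3.100·11.00 + 0.2570·430.0) / 3.357 = 144.6/3.357 = 43.08 mg/L; combined flow 3.357 m³/s.
Travel time t = 25.6·1000 / 1.1 = 23270 s = 6.465 h.
Half-life 0.873 d → k = ln 2 / 0.873 = 0.7940 d⁻¹.
Decay over the reach: 43.08·exp(−kt) = 43.08·0.8075 = 34.78 mg/L.
Second outfall: C = (3.357·34.78 + 0.6000·188.0)/3.957 = 58.02 mg/L.

58.0 mg/L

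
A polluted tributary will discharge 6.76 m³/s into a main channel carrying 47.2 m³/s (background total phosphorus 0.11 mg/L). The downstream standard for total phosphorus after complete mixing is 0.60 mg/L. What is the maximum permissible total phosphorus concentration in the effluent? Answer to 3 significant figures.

At the limit, (Qr·Cr + Qe·Cₑ)/(Qr + Qe) = 0.60:
Cₑ = (53.96·0.60 − 47.20·0.1100) / 6.760 = 4.021 mg/L.

4.02 mg/L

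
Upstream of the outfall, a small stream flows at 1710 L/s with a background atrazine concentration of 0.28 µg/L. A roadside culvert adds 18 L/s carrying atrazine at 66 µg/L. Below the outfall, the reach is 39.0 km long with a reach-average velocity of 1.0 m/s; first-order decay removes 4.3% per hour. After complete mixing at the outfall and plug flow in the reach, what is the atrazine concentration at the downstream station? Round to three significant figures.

0.599 µg/L

Mixed concentration C = ΣQC/ΣQ = (1710·0.2800 + 18.00·66.00) / 1728 = 1667/1728 = 0.9646 µg/L.
Travel time t = 39.0·1000 / 1.0 = 39000 s = 10.83 h.
4.3%/h lost → k = −ln(1 − 0.043) = 0.04395 h⁻¹.
Applying C = C₀e^(−kt): 0.9646 × 0.6212 = 0.5992 µg/L.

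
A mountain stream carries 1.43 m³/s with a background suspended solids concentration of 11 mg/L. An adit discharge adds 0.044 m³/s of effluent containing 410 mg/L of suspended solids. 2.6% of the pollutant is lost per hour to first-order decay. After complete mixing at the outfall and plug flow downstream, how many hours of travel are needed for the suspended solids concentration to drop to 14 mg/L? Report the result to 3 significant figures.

Mixed concentration C = ΣQC/ΣQ = (1.430·11.00 + 0.04400·410.0) / 1.474 = 33.77/1.474 = 22.91 mg/L.
2.6%/h lost → k = −ln(1 − 0.026) = 0.02634 h⁻¹.
22.91·exp(−k·t) = 14 → t = ln(22.91/14)/k = 67310 s = 18.70 h.

18.7 h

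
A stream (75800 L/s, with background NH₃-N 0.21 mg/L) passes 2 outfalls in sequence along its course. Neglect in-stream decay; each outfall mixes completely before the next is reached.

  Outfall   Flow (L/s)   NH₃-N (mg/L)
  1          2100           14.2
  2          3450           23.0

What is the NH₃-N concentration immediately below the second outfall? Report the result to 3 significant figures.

After outfall 1: Q = 75800 + 2100 = 77900 L/s; C = (75800·0.2100 + 2100·14.20)/77900 = 0.5871 mg/L.
After outfall 2: Q = 77900 + 3450 = 81350 L/s; C = (77900·0.5871 + 3450·23.00)/81350 = 1.538 mg/L.

1.54 mg/L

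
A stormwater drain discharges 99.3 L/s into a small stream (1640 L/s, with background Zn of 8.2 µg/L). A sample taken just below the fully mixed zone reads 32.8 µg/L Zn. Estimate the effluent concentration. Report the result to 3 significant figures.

Mass balance: 1640·8.200 + 99.30·Cₑ = 1739·32.80
→ Cₑ = (1739·32.80 − 1640·8.200) / 99.30 = 439.1 µg/L.

439 µg/L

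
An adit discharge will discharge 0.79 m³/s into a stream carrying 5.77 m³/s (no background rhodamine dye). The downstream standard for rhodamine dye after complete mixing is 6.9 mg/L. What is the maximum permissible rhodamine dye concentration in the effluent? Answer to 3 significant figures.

57.3 mg/L

At the limit, (Qr·Cr + Qe·Cₑ)/(Qr + Qe) = 6.9:
Cₑ = (6.560·6.9 − 5.770·0) / 0.7900 = 57.30 mg/L.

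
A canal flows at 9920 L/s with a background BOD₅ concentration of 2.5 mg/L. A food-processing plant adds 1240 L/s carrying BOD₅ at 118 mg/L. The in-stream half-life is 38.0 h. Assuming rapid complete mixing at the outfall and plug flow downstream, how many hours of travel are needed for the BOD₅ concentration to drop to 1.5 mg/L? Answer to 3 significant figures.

127 h

Conservation of mass: C = (9920·2.500 + 1240·118.0) / 11160 = 171100/11160 = 15.33 mg/L.
Half-life 38.0 h → k = ln 2 / 38.0 = 0.01824 h⁻¹ = 0.4378 d⁻¹.
15.33·exp(−k·t) = 1.5 → t = ln(15.33/1.5)/k = 458800 s = 127.4 h.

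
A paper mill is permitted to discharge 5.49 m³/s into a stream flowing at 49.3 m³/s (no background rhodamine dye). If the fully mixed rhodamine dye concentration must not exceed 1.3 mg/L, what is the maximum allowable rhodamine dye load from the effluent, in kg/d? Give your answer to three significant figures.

6150 kg/d

Mass balance at the limit: 49.30·0 + 5.490·Cₑ = 54.79·1.3 → Cₑ = 12.97 mg/L.
Load = 5.490 m³/s × 12.97 g/m³ × 86 400 s/d = 6154 kg/d.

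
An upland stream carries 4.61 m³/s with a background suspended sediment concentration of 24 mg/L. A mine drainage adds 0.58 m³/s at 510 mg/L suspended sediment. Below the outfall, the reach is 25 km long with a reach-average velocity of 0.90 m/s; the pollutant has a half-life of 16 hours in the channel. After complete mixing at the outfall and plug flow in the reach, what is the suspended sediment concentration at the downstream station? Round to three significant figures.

Conservation of mass: C = (4.610·24.00 + 0.5800·510.0) / 5.190 = 406.4/5.190 = 78.31 mg/L.
Travel time t = 25·1000 / 0.90 = 27780 s = 7.716 h.
Half-life 16 h → k = ln 2 / 16 = 0.04332 h⁻¹ = 1.040 d⁻¹.
Decay over the reach: 78.31·exp(−kt) = 78.31·0.7159 = 56.06 mg/L.

56.1 mg/L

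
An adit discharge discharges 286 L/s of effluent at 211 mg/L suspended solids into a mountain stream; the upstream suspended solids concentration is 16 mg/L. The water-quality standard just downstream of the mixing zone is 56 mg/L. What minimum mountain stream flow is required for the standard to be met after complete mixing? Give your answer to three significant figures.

1110 L/s

Set C_mix = 56: (Q·16.00 + 286.0·211.0) / (Q + 286.0) = 56
→ Q = 286.0·(211.0 − 56)/(56 − 16.00) = 1108 L/s.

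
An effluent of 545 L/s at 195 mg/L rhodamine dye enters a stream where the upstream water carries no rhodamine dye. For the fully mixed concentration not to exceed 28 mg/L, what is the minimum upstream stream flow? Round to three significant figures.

3250 L/s

Set C_mix = 28: (Q·0 + 545.0·195.0) / (Q + 545.0) = 28
→ Q = 545.0·(195.0 − 28)/(28 − 0) = 3251 L/s.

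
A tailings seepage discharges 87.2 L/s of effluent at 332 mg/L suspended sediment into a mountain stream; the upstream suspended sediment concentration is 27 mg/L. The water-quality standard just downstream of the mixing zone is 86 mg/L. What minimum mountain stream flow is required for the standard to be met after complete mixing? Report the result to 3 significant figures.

Set C_mix = 86: (Q·27.00 + 87.20·332.0) / (Q + 87.20) = 86
→ Q = 87.20·(332.0 − 86)/(86 − 27.00) = 363.6 L/s.

364 L/s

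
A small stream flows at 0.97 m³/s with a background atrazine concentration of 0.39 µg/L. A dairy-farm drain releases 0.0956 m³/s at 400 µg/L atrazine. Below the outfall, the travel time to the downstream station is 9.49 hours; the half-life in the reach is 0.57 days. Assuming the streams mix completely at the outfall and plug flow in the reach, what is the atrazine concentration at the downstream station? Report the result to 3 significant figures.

After mixing, C = (0.9700·0.3900 + 0.09560·400.0) / 1.066 = 38.62/1.066 = 36.24 µg/L.
Half-life 0.57 d → k = ln 2 / 0.57 = 1.216 d⁻¹.
Decay over the reach: 36.24·exp(−kt) = 36.24·0.6183 = 22.41 µg/L.

22.4 µg/L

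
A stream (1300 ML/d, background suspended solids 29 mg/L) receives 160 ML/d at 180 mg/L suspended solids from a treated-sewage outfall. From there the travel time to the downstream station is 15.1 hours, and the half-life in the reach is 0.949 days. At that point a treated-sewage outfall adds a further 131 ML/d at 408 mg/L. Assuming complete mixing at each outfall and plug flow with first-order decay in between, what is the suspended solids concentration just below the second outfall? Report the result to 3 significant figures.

After mixing, C = (1300·29.00 + 160.0·180.0) / 1460 = 66500/1460 = 45.55 mg/L; combined flow 1460 ML/d.
Half-life 0.949 d → k = ln 2 / 0.949 = 0.7304 d⁻¹.
First-order decay: C = 45.55·exp(−k·t) = 45.55·0.6316 = 28.77 mg/L.
Second outfall: C = (1460·28.77 + 131.0·408.0)/1591 = 59.99 mg/L.

60.0 mg/L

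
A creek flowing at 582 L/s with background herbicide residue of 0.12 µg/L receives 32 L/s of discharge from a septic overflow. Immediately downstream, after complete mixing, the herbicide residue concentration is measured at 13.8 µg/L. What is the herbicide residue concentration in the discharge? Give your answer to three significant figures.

Mass balance: 582.0·0.1200 + 32.00·Cₑ = 614.0·13.80
→ Cₑ = (614.0·13.80 − 582.0·0.1200) / 32.00 = 262.6 µg/L.

263 µg/L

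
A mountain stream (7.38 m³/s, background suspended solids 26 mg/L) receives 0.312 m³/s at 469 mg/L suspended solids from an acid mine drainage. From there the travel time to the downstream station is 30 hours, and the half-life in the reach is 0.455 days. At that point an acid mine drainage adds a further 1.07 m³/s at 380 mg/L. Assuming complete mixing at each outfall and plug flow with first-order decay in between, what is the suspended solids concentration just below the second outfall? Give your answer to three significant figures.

52.2 mg/L

Conservation of mass: C = (7.380·26.00 + 0.3120·469.0) / 7.692 = 338.2/7.692 = 43.97 mg/L; combined flow 7.692 m³/s.
Half-life 0.455 d → k = ln 2 / 0.455 = 1.523 d⁻¹.
Applying C = C₀e^(−kt): 43.97 × 0.1489 = 6.548 mg/L.
At the second outfall, C = (7.692·6.548 + 1.070·380.0) / (7.692 + 1.070) = 52.15 mg/L.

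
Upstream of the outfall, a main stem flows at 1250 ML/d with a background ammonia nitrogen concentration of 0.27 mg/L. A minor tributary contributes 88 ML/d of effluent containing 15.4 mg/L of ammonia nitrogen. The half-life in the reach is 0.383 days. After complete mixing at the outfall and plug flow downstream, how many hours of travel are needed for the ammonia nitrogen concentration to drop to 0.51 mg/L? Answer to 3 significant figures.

Mass balance: C = (1250·0.2700 + 88.00·15.40) / 1338 = 1693/1338 = 1.265 mg/L.
Half-life 0.383 d → k = ln 2 / 0.383 = 1.810 d⁻¹.
1.265·exp(−k·t) = 0.51 → t = ln(1.265/0.51)/k = 43370 s = 12.05 h.

12.0 h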